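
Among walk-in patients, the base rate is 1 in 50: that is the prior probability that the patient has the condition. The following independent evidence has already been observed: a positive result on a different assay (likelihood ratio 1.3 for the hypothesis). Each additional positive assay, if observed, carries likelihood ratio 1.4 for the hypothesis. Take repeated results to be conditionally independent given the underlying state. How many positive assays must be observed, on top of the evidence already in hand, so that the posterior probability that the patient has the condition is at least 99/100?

25

Prior odds = 0.02/0.98 = 1/49.
Bayes factor of the evidence already in hand = 1.3.
Odds after that evidence = (1/49) × 1.3 = 13/490.
Target odds = 0.99/0.01 = 99.
Need 1.4ⁿ ≥ 99 ÷ (13/490) = 48510/13.
1.4²⁴ ≈3214.2 falls short of 48510/13 but 1.4²⁵ ≈4499.88 reaches it, so n = 25.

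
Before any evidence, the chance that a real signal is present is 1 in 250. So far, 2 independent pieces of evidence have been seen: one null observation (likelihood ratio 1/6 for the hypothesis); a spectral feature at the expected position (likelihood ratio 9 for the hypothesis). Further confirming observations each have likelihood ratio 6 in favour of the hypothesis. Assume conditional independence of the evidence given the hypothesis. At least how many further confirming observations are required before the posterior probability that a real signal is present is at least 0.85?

Prior odds = 0.004/0.996 = 1/249.
Combined Bayes factor of the evidence already in hand = (1/6) × 9 = 1.5.
Odds after that evidence = (1/249) × 1.5 = 1/166.
Target odds = 0.85/0.15 = 17/3.
Need 6ⁿ ≥ 17/3 ÷ (1/166) = 2822/3.
6³ = 216 falls short of 2822/3 but 6⁴ = 1296 reaches it, so n = 4.

4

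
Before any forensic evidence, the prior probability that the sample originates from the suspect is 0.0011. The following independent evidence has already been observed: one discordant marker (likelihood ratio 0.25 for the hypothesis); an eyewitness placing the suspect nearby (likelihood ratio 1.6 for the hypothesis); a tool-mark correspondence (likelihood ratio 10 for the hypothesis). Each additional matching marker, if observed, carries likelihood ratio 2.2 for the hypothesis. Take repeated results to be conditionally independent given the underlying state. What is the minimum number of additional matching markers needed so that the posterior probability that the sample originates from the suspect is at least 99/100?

Prior odds = 0.0011/0.9989 = 11/9989.
Combined Bayes factor of the evidence already in hand = 0.25 × 1.6 × 10 = 4.
Odds after that evidence = (11/9989) × 4 = 44/9989.
Target odds = 0.99/0.01 = 99.
Need 2.2ⁿ ≥ 99 ÷ (44/9989) = 22475.25.
2.2¹² ≈12855 falls short of 22475.25 but 2.2¹³ ≈28281 reaches it, so n = 13.

13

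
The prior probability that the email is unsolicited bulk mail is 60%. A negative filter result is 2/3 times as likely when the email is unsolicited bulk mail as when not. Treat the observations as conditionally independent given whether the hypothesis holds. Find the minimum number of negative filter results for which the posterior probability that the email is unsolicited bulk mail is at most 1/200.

Prior odds: 0.6 ÷ 0.4 = 1.5.
Likelihood ratio per negative filter result = 2/3.
Target odds: 0.005 ÷ 0.995 = 1/199.
Require (2/3)ⁿ ≤ 1/199 ÷ 1.5 = 2/597.
(2/3)¹⁴ = 16384/4782969 is still above 2/597 but (2/3)¹⁵ = 32768/14348907 is at or below it, so n = 15.

15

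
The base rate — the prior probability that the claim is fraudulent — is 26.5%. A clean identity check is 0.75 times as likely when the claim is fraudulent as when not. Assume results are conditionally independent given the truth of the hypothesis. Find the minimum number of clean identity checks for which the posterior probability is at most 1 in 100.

13

Prior odds: 0.265 ÷ 0.735 = 53/147.
Likelihood ratio per clean identity check = 0.75.
Target odds: 0.01 ÷ 0.99 = 1/99.
Need (53/147) × 0.75ⁿ ≤ 1/99, i.e. 0.75ⁿ ≤ 49/1749.
0.75¹² = 531441/16777216 is still above 49/1749 but 0.75¹³ = 1594323/67108864 is at or below it, so n = 13.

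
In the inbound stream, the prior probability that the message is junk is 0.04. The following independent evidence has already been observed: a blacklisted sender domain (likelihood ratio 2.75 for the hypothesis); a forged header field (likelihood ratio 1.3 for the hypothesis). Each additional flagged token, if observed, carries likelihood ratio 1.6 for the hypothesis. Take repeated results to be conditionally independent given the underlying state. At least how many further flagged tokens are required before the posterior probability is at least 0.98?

Prior odds = 0.04/0.96 = 1/24.
Combined Bayes factor of the evidence already in hand = 2.75 × 1.3 = 3.575.
Odds after that evidence = (1/24) × 3.575 = 143/960.
Target odds = 0.98/0.02 = 49.
Need 1.6ⁿ ≥ 49 ÷ (143/960) = 47040/143.
1.6¹² ≈281.475 falls short of 47040/143 but 1.6¹³ ≈450.36 reaches it, so n = 13.

13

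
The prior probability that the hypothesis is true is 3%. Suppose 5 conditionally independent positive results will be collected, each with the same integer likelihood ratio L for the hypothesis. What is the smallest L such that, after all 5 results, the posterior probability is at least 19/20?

Prior odds = 0.03/0.97 = 3/97.
Target odds = 0.95/0.05 = 19.
Need L⁵ ≥ 19 ÷ (3/97) = 1843/3.
3⁵ = 243 < 1843/3 ≤ 1024 = 4⁵, so L = 4.

4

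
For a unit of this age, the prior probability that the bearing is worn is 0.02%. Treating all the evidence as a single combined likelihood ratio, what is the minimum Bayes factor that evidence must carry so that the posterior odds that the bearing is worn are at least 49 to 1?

Prior odds = 0.0002/0.9998 = 1/4999.
Target odds = 49.
Required Bayes factor = 49 ÷ (1/4999) = 244951.

244951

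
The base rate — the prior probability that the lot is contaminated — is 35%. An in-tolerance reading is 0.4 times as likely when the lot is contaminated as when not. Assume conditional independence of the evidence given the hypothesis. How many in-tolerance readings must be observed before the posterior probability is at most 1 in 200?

Prior odds: 0.35 ÷ 0.65 = 7/13.
Likelihood ratio per in-tolerance reading = 0.4.
Target odds: 0.005 ÷ 0.995 = 1/199.
Require 0.4ⁿ ≤ 1/199 ÷ (7/13) = 13/1393.
0.4⁵ = 0.01024 is still above 13/1393 but 0.4⁶ = 64/15625 is at or below it, so n = 6.

6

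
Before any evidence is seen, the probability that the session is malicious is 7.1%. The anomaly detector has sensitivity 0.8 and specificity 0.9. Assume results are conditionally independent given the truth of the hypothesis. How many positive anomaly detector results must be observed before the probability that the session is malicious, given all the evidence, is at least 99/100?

Prior odds = 0.071/0.929 = 71/929.
False-positive rate = 1 − 0.9 = 0.1; likelihood ratio of a positive = 0.8/0.1 = 8.
Target odds: 0.99 ÷ 0.01 = 99.
Need (71/929) × 8ⁿ ≥ 99, i.e. 8ⁿ ≥ 91971/71.
8³ = 512 falls short of 91971/71 but 8⁴ = 4096 reaches it, so n = 4.

4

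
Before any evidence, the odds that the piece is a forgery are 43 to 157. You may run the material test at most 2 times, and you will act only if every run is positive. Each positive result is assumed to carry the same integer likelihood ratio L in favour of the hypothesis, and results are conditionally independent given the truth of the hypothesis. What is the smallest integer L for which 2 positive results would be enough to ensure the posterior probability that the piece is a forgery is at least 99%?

Prior odds = 43/157.
Target odds = 0.99/0.01 = 99.
Need L² ≥ 99 ÷ (43/157) = 15543/43.
19² = 361 < 15543/43 ≤ 400 = 20², so L = 20.

20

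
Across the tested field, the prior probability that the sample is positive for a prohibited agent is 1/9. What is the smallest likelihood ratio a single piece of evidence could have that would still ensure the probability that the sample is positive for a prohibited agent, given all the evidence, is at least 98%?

Prior odds = (1/9)/(8/9) = 0.125.
Target odds = 0.98/0.02 = 49.
Required Bayes factor = 49 ÷ 0.125 = 392.

392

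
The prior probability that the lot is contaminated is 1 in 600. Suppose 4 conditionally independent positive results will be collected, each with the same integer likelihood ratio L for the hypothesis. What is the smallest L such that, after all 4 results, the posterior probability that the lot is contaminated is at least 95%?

11

Prior odds = (1/600)/(599/600) = 1/599.
Target odds = 0.95/0.05 = 19.
Need L⁴ ≥ 19 ÷ (1/599) = 11381.
10⁴ = 10000 < 11381 ≤ 14641 = 11⁴, so L = 11.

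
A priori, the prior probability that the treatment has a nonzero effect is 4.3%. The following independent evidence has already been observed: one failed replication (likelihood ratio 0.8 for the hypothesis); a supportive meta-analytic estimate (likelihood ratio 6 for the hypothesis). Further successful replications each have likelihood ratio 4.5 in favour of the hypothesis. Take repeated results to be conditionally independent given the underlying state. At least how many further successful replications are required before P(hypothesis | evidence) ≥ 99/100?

5

Prior odds = 0.043/0.957 = 43/957.
Combined Bayes factor of the evidence already in hand = 0.8 × 6 = 4.8.
Odds after that evidence = (43/957) × 4.8 = 344/1595.
Target odds = 0.99/0.01 = 99.
Need 4.5ⁿ ≥ 99 ÷ (344/1595) = 157905/344.
4.5⁴ = 410.0625 falls short of 157905/344 but 4.5⁵ = 1845.28125 reaches it, so n = 5.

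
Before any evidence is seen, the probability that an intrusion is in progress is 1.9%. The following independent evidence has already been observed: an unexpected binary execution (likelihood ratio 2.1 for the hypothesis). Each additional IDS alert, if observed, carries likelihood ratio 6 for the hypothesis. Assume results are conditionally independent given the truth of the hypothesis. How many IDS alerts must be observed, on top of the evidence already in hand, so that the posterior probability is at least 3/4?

3

Prior odds = 0.019/0.981 = 19/981.
Bayes factor of the evidence already in hand = 2.1.
Odds after that evidence = (19/981) × 2.1 = 133/3270.
Target odds = 0.75/0.25 = 3.
Need 6ⁿ ≥ 3 ÷ (133/3270) = 9810/133.
6² = 36 falls short of 9810/133 but 6³ = 216 reaches it, so n = 3.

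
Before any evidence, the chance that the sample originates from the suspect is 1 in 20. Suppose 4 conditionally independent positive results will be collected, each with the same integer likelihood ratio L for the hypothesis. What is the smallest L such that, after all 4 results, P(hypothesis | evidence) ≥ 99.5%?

Prior odds = 0.05/0.95 = 1/19.
Target odds = 0.995/0.005 = 199.
Need L⁴ ≥ 199 ÷ (1/19) = 3781.
7⁴ = 2401 < 3781 ≤ 4096 = 8⁴, so L = 8.

8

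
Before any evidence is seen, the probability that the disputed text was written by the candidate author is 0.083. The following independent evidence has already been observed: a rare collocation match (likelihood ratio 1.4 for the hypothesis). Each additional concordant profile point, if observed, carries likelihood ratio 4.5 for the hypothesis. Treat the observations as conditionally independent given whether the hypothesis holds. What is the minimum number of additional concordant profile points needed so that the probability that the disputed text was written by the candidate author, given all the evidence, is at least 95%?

Prior odds = 0.083/0.917 = 83/917.
Bayes factor of the evidence already in hand = 1.4.
Odds after that evidence = (83/917) × 1.4 = 83/655.
Target odds = 0.95/0.05 = 19.
Need 4.5ⁿ ≥ 19 ÷ (83/655) = 12445/83.
4.5³ = 91.125 falls short of 12445/83 but 4.5⁴ = 410.0625 reaches it, so n = 4.

4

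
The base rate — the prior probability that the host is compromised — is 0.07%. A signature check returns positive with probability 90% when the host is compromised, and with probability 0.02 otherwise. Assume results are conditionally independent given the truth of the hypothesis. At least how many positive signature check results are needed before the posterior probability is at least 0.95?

3

Prior odds = 0.0007/0.9993 = 7/9993.
Likelihood ratio of a positive result = 0.9/0.02 = 45.
Target posterior odds = 0.95/0.05 = 19.
Need (7/9993) × 45ⁿ ≥ 19, i.e. 45ⁿ ≥ 189867/7.
45² = 2025 falls short of 189867/7 but 45³ = 91125 reaches it, so n = 3.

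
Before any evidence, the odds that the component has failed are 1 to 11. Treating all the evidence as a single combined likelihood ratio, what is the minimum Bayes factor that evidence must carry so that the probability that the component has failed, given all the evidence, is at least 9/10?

Prior odds = 1/11.
Target odds = 0.9/0.1 = 9.
Required Bayes factor = 9 ÷ (1/11) = 99.

99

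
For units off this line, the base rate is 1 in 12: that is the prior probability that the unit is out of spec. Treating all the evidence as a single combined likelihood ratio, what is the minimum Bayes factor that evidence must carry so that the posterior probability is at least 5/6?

Prior odds = (1/12)/(11/12) = 1/11.
Target odds = (5/6)/(1/6) = 5.
Required Bayes factor = 5 ÷ (1/11) = 55.

55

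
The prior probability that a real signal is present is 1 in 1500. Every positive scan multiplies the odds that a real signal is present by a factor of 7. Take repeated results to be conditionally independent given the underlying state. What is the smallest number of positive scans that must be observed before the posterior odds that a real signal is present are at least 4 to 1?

Prior odds: (1/1500) ÷ (1499/1500) = 1/1499.
Likelihood ratio per positive scan = 7.
Target odds = 4.
Need (1/1499) × 7ⁿ ≥ 4, i.e. 7ⁿ ≥ 5996.
7⁴ = 2401 falls short of 5996 but 7⁵ = 16807 reaches it, so n = 5.

5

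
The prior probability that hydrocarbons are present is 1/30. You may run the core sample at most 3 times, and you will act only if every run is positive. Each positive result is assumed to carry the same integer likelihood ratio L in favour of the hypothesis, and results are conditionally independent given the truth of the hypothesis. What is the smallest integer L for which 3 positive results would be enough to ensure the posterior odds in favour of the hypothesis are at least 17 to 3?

6

Prior odds = (1/30)/(29/30) = 1/29.
Target odds = 17/3.
Need L³ ≥ 17/3 ÷ (1/29) = 493/3.
5³ = 125 < 493/3 ≤ 216 = 6³, so L = 6.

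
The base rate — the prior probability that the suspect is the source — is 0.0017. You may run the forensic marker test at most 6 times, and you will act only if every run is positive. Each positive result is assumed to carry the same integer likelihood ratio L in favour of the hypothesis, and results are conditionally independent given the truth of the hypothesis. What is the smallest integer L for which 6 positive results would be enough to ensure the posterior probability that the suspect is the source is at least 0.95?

5

Prior odds = 0.0017/0.9983 = 17/9983.
Target odds = 0.95/0.05 = 19.
Need L⁶ ≥ 19 ÷ (17/9983) = 189677/17.
4⁶ = 4096 < 189677/17 ≤ 15625 = 5⁶, so L = 5.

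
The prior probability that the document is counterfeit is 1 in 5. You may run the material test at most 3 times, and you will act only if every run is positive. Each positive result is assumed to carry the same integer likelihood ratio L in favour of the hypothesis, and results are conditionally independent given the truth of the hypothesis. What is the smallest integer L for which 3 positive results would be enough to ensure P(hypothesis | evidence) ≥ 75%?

3

Prior odds = 0.2/0.8 = 0.25.
Target odds = 0.75/0.25 = 3.
Need L³ ≥ 3 ÷ 0.25 = 12.
2³ = 8 < 12 ≤ 27 = 3³, so L = 3.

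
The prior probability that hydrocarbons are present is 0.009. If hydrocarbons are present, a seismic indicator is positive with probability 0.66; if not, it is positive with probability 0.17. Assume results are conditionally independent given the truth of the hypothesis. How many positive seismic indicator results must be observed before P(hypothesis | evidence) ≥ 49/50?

7

Prior odds = 0.009/0.991 = 9/991.
Likelihood ratio of a positive = 0.66/0.17 = 66/17.
Target odds: 0.98 ÷ 0.02 = 49.
Require (66/17)ⁿ ≥ 49 ÷ (9/991) = 48559/9.
(66/17)⁶ ≈3424.29 falls short of 48559/9 but (66/17)⁷ ≈13294.3 reaches it, so n = 7.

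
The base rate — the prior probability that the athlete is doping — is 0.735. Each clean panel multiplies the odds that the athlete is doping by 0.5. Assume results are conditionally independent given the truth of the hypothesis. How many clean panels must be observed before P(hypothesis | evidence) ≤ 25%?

4

Prior odds: 0.735 ÷ 0.265 = 147/53.
Likelihood ratio per clean panel = 0.5.
Target odds: 0.25 ÷ 0.75 = 1/3.
Need (147/53) × 0.5ⁿ ≤ 1/3, i.e. 0.5ⁿ ≤ 53/441.
0.5³ = 0.125 is still above 53/441 but 0.5⁴ = 0.0625 is at or below it, so n = 4.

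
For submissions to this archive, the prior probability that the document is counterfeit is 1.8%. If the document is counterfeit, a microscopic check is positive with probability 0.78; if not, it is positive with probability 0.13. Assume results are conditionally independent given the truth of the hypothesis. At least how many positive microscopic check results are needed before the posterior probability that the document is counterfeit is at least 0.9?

Prior odds: 0.018 ÷ 0.982 = 9/491.
Likelihood ratio of a positive = 0.78/0.13 = 6.
Target posterior odds = 0.9/0.1 = 9.
Need (9/491) × 6ⁿ ≥ 9, i.e. 6ⁿ ≥ 491.
6³ = 216 falls short of 491 but 6⁴ = 1296 reaches it, so n = 4.

4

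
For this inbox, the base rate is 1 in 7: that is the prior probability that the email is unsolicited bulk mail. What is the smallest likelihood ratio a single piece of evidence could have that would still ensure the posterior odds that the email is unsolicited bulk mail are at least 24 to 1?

144

Prior odds = (1/7)/(6/7) = 1/6.
Target odds = 24.
Required Bayes factor = 24 ÷ (1/6) = 144.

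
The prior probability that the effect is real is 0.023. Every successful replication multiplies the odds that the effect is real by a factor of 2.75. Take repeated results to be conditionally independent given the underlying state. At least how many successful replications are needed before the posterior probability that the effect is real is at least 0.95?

7

Prior odds = 0.023/0.977 = 23/977.
Likelihood ratio per successful replication = 2.75.
Target odds: 0.95 ÷ 0.05 = 19.
Need (23/977) × 2.75ⁿ ≥ 19, i.e. 2.75ⁿ ≥ 18563/23.
2.75⁶ = 1771561/4096 falls short of 18563/23 but 2.75⁷ = 19487171/16384 reaches it, so n = 7.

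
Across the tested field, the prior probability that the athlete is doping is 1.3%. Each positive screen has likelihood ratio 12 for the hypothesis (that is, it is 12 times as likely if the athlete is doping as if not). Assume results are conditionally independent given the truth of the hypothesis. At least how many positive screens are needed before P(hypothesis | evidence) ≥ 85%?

Prior odds: 0.013 ÷ 0.987 = 13/987.
Likelihood ratio per positive screen = 12.
Target odds: 0.85 ÷ 0.15 = 17/3.
Need (13/987) × 12ⁿ ≥ 17/3, i.e. 12ⁿ ≥ 5593/13.
12² = 144 falls short of 5593/13 but 12³ = 1728 reaches it, so n = 3.

3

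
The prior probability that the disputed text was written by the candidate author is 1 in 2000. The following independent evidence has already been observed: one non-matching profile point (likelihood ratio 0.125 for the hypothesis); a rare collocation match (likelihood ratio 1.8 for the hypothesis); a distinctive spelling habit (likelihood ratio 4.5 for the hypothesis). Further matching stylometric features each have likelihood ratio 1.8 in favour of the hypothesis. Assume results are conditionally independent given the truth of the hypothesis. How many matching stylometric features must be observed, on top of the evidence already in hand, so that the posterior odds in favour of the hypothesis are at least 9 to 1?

17

Prior odds = 0.0005/0.9995 = 1/1999.
Combined Bayes factor of the evidence already in hand = 0.125 × 1.8 × 4.5 = 1.0125.
Odds after that evidence = (1/1999) × 1.0125 = 81/159920.
Target odds = 9.
Need 1.8ⁿ ≥ 9 ÷ (81/159920) = 159920/9.
1.8¹⁶ ≈12144 falls short of 159920/9 but 1.8¹⁷ ≈21859.1 reaches it, so n = 17.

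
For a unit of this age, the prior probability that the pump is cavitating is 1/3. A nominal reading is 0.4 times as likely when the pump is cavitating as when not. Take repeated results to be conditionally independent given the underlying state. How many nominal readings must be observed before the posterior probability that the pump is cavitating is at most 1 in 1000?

Prior odds: (1/3) ÷ (2/3) = 0.5.
Likelihood ratio per nominal reading = 0.4.
Target odds: 0.001 ÷ 0.999 = 1/999.
Need 0.5 × 0.4ⁿ ≤ 1/999, i.e. 0.4ⁿ ≤ 2/999.
0.4⁶ = 64/15625 is still above 2/999 but 0.4⁷ = 128/78125 is at or below it, so n = 7.

7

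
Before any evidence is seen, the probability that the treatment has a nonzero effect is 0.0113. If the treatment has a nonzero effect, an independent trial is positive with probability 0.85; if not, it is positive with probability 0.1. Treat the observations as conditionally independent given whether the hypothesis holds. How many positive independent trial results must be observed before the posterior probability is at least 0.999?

6

Prior odds: 0.0113 ÷ 0.9887 = 113/9887.
Likelihood ratio of a positive = 0.85/0.1 = 8.5.
Target posterior odds = 0.999/0.001 = 999.
Need (113/9887) × 8.5ⁿ ≥ 999, i.e. 8.5ⁿ ≥ 9877113/113.
8.5⁵ = 44370.53125 falls short of 9877113/113 but 8.5⁶ = 24137569/64 reaches it, so n = 6.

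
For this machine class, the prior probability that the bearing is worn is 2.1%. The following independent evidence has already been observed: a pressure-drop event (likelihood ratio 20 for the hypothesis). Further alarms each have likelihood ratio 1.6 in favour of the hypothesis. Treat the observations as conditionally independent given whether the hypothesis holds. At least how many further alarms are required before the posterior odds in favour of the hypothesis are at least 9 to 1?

Prior odds = 0.021/0.979 = 21/979.
Bayes factor of the evidence already in hand = 20.
Odds after that evidence = (21/979) × 20 = 420/979.
Target odds = 9.
Need 1.6ⁿ ≥ 9 ÷ (420/979) = 2937/140.
1.6⁶ = 262144/15625 falls short of 2937/140 but 1.6⁷ = 2097152/78125 reaches it, so n = 7.

7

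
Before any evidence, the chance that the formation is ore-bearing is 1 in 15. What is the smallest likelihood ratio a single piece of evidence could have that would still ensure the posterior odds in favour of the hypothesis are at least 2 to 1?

28

Prior odds = (1/15)/(14/15) = 1/14.
Target odds = 2.
Required Bayes factor = 2 ÷ (1/14) = 28.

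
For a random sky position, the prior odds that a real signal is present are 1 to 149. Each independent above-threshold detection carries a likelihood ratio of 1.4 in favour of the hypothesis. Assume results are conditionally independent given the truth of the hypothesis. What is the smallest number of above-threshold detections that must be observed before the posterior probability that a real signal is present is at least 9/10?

Prior odds = 1/149.
Likelihood ratio per above-threshold detection = 1.4.
Target posterior odds = 0.9/0.1 = 9.
Require 1.4ⁿ ≥ 9 ÷ (1/149) = 1341.
1.4²¹ ≈1171.36 falls short of 1341 but 1.4²² ≈1639.9 reaches it, so n = 22.

22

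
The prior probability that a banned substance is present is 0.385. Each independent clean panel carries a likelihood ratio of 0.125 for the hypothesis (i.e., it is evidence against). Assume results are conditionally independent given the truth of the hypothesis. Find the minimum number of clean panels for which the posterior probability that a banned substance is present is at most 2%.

2

Prior odds: 0.385 ÷ 0.615 = 77/123.
Likelihood ratio per clean panel = 0.125.
Target posterior odds = 0.02/0.98 = 1/49.
Need (77/123) × 0.125ⁿ ≤ 1/49, i.e. 0.125ⁿ ≤ 123/3773.
0.125¹ = 0.125 is still above 123/3773 but 0.125² = 0.015625 is at or below it, so n = 2.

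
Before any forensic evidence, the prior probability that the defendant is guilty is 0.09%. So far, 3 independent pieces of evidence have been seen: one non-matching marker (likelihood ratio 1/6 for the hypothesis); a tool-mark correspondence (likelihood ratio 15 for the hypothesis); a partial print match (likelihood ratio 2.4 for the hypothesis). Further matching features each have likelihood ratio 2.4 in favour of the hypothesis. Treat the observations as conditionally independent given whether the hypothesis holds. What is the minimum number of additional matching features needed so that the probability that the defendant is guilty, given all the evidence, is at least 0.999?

Prior odds = 0.0009/0.9991 = 9/9991.
Combined Bayes factor of the evidence already in hand = (1/6) × 15 × 2.4 = 6.
Odds after that evidence = (9/9991) × 6 = 54/9991.
Target odds = 0.999/0.001 = 999.
Need 2.4ⁿ ≥ 999 ÷ (54/9991) = 184833.5.
2.4¹³ ≈87648.8 falls short of 184833.5 but 2.4¹⁴ ≈210357 reaches it, so n = 14.

14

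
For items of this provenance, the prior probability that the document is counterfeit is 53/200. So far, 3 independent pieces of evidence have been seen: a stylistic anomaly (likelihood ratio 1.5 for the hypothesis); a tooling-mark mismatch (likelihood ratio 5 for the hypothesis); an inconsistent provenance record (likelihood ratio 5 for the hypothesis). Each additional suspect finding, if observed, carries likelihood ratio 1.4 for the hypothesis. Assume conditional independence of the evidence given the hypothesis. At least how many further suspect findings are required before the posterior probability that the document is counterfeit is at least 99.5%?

Prior odds = 0.265/0.735 = 53/147.
Combined Bayes factor of the evidence already in hand = 1.5 × 5 × 5 = 37.5.
Odds after that evidence = (53/147) × 37.5 = 1325/98.
Target odds = 0.995/0.005 = 199.
Need 1.4ⁿ ≥ 199 ÷ (1325/98) = 19502/1325.
1.4⁷ = 823543/78125 falls short of 19502/1325 but 1.4⁸ = 5764801/390625 reaches it, so n = 8.

8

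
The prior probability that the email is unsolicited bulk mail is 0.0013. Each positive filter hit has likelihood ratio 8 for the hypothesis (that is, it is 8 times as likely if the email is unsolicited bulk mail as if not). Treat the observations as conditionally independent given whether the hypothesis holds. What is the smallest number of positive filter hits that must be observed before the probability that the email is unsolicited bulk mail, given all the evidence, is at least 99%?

6

Prior odds = 0.0013/0.9987 = 13/9987.
Likelihood ratio per positive filter hit = 8.
Target odds: 0.99 ÷ 0.01 = 99.
Require 8ⁿ ≥ 99 ÷ (13/9987) = 988713/13.
8⁵ = 32768 falls short of 988713/13 but 8⁶ = 262144 reaches it, so n = 6.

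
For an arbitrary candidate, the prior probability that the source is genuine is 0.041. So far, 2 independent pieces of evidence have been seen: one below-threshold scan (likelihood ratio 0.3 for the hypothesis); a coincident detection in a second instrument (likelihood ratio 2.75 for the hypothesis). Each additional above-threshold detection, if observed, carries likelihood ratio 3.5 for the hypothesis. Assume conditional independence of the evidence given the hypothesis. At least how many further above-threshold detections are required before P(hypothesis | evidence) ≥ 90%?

5

Prior odds = 0.041/0.959 = 41/959.
Combined Bayes factor of the evidence already in hand = 0.3 × 2.75 = 0.825.
Odds after that evidence = (41/959) × 0.825 = 1353/38360.
Target odds = 0.9/0.1 = 9.
Need 3.5ⁿ ≥ 9 ÷ (1353/38360) = 115080/451.
3.5⁴ = 150.0625 falls short of 115080/451 but 3.5⁵ = 525.21875 reaches it, so n = 5.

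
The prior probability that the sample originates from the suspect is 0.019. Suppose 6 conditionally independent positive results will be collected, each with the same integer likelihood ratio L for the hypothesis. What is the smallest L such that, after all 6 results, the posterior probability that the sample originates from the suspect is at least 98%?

4

Prior odds = 0.019/0.981 = 19/981.
Target odds = 0.98/0.02 = 49.
Need L⁶ ≥ 49 ÷ (19/981) = 48069/19.
3⁶ = 729 < 48069/19 ≤ 4096 = 4⁶, so L = 4.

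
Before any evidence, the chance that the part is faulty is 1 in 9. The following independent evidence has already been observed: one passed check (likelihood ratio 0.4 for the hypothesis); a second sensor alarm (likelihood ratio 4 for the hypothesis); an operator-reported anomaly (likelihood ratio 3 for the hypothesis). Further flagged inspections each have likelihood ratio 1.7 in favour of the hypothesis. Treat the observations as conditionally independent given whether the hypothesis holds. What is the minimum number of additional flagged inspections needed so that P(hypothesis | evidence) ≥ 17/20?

5

Prior odds = (1/9)/(8/9) = 0.125.
Combined Bayes factor of the evidence already in hand = 0.4 × 4 × 3 = 4.8.
Odds after that evidence = 0.125 × 4.8 = 0.6.
Target odds = 0.85/0.15 = 17/3.
Need 1.7ⁿ ≥ 17/3 ÷ 0.6 = 85/9.
1.7⁴ = 8.3521 falls short of 85/9 but 1.7⁵ = 1419857/100000 reaches it, so n = 5.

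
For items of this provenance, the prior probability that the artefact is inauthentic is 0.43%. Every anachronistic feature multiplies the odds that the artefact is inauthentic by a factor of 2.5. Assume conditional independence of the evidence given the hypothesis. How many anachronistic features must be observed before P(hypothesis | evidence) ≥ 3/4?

Prior odds = 0.0043/0.9957 = 43/9957.
Likelihood ratio per anachronistic feature = 2.5.
Target odds: 0.75 ÷ 0.25 = 3.
Need (43/9957) × 2.5ⁿ ≥ 3, i.e. 2.5ⁿ ≥ 29871/43.
2.5⁷ = 610.3515625 falls short of 29871/43 but 2.5⁸ = 390625/256 reaches it, so n = 8.

8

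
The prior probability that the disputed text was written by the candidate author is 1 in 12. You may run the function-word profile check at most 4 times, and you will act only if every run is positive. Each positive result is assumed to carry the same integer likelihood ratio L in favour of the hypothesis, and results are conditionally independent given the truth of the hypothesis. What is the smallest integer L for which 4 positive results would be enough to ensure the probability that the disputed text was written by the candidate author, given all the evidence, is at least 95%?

4

Prior odds = (1/12)/(11/12) = 1/11.
Target odds = 0.95/0.05 = 19.
Need L⁴ ≥ 19 ÷ (1/11) = 209.
3⁴ = 81 < 209 ≤ 256 = 4⁴, so L = 4.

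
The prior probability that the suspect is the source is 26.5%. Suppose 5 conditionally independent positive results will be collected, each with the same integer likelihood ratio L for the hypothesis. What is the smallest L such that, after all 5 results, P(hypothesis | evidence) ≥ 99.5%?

4

Prior odds = 0.265/0.735 = 53/147.
Target odds = 0.995/0.005 = 199.
Need L⁵ ≥ 199 ÷ (53/147) = 29253/53.
3⁵ = 243 < 29253/53 ≤ 1024 = 4⁵, so L = 4.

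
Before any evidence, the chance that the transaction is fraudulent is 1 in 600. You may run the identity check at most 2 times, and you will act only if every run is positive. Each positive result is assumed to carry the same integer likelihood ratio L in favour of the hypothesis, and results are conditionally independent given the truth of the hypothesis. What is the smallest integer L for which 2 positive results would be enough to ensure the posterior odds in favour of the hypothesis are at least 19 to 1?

Prior odds = (1/600)/(599/600) = 1/599.
Target odds = 19.
Need L² ≥ 19 ÷ (1/599) = 11381.
106² = 11236 < 11381 ≤ 11449 = 107², so L = 107.

107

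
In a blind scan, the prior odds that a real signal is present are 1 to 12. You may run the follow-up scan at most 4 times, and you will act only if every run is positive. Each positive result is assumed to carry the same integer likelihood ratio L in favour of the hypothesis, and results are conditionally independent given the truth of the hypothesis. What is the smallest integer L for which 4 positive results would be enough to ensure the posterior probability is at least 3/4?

Prior odds = 1/12.
Target odds = 0.75/0.25 = 3.
Need L⁴ ≥ 3 ÷ (1/12) = 36.
2⁴ = 16 < 36 ≤ 81 = 3⁴, so L = 3.

3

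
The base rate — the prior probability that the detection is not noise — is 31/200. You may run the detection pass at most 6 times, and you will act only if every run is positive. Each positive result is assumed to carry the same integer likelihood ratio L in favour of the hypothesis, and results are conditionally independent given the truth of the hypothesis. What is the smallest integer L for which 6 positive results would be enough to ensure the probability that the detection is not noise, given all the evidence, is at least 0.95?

3

Prior odds = 0.155/0.845 = 31/169.
Target odds = 0.95/0.05 = 19.
Need L⁶ ≥ 19 ÷ (31/169) = 3211/31.
2⁶ = 64 < 3211/31 ≤ 729 = 3⁶, so L = 3.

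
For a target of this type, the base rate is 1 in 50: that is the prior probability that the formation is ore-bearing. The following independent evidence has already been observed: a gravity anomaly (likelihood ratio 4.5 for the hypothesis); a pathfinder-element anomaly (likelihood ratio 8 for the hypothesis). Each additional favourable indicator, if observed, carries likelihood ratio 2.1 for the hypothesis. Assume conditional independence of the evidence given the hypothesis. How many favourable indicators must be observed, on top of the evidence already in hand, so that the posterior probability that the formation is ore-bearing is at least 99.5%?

8

Prior odds = 0.02/0.98 = 1/49.
Combined Bayes factor of the evidence already in hand = 4.5 × 8 = 36.
Odds after that evidence = (1/49) × 36 = 36/49.
Target odds = 0.995/0.005 = 199.
Need 2.1ⁿ ≥ 199 ÷ (36/49) = 9751/36.
2.1⁷ ≈180.109 falls short of 9751/36 but 2.1⁸ ≈378.229 reaches it, so n = 8.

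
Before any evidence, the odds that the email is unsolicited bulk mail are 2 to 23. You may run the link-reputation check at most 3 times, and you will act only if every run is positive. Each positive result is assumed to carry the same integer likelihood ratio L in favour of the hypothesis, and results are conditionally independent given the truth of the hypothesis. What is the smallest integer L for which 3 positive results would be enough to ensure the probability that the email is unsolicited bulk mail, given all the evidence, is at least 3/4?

Prior odds = 2/23.
Target odds = 0.75/0.25 = 3.
Need L³ ≥ 3 ÷ (2/23) = 34.5.
3³ = 27 < 34.5 ≤ 64 = 4³, so L = 4.

4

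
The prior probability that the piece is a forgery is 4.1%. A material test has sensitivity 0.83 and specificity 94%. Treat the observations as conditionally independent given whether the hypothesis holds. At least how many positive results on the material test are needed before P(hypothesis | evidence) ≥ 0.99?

3

Prior odds = 0.041/0.959 = 41/959.
False-positive rate = 1 − 0.94 = 0.06; likelihood ratio of a positive = 0.83/0.06 = 83/6.
Target odds: 0.99 ÷ 0.01 = 99.
Require (83/6)ⁿ ≥ 99 ÷ (41/959) = 94941/41.
(83/6)² = 6889/36 falls short of 94941/41 but (83/6)³ = 571787/216 reaches it, so n = 3.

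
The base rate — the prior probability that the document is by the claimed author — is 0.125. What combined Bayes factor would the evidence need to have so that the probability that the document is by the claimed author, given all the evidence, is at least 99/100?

693

Prior odds = 0.125/0.875 = 1/7.
Target odds = 0.99/0.01 = 99.
Required Bayes factor = 99 ÷ (1/7) = 693.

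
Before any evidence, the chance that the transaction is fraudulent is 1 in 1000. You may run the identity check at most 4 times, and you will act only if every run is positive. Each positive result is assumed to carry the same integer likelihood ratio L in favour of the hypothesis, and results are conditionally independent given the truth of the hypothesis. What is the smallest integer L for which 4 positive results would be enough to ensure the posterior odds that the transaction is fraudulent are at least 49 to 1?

15

Prior odds = 0.001/0.999 = 1/999.
Target odds = 49.
Need L⁴ ≥ 49 ÷ (1/999) = 48951.
14⁴ = 38416 < 48951 ≤ 50625 = 15⁴, so L = 15.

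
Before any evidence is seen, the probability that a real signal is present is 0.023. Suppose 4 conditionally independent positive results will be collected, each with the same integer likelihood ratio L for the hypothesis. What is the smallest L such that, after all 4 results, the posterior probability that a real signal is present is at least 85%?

4

Prior odds = 0.023/0.977 = 23/977.
Target odds = 0.85/0.15 = 17/3.
Need L⁴ ≥ 17/3 ÷ (23/977) = 16609/69.
3⁴ = 81 < 16609/69 ≤ 256 = 4⁴, so L = 4.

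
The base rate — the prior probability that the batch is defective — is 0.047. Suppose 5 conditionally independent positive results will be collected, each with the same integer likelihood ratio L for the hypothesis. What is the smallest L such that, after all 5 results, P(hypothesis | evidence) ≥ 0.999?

8

Prior odds = 0.047/0.953 = 47/953.
Target odds = 0.999/0.001 = 999.
Need L⁵ ≥ 999 ÷ (47/953) = 952047/47.
7⁵ = 16807 < 952047/47 ≤ 32768 = 8⁵, so L = 8.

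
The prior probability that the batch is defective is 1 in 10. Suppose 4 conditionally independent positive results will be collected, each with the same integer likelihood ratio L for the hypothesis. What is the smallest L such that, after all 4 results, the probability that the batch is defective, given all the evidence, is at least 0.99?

6

Prior odds = 0.1/0.9 = 1/9.
Target odds = 0.99/0.01 = 99.
Need L⁴ ≥ 99 ÷ (1/9) = 891.
5⁴ = 625 < 891 ≤ 1296 = 6⁴, so L = 6.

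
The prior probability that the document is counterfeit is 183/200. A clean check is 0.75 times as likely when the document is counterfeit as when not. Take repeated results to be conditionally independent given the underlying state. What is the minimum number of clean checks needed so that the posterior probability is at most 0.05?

19

Prior odds = 0.915/0.085 = 183/17.
Likelihood ratio per clean check = 0.75.
Target posterior odds = 0.05/0.95 = 1/19.
Require 0.75ⁿ ≤ 1/19 ÷ (183/17) = 17/3477.
0.75¹⁸ ≈0.00563771 is still above 17/3477 but 0.75¹⁹ ≈0.00422828 is at or below it, so n = 19.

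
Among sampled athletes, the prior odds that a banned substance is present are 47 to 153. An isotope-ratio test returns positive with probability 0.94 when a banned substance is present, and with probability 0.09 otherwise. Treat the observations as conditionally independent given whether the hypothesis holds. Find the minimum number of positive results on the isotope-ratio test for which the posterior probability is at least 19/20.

Prior odds = 47/153.
Likelihood ratio of a positive result = 0.94/0.09 = 94/9.
Target posterior odds = 0.95/0.05 = 19.
Require (94/9)ⁿ ≥ 19 ÷ (47/153) = 2907/47.
(94/9)¹ = 94/9 falls short of 2907/47 but (94/9)² = 8836/81 reaches it, so n = 2.

2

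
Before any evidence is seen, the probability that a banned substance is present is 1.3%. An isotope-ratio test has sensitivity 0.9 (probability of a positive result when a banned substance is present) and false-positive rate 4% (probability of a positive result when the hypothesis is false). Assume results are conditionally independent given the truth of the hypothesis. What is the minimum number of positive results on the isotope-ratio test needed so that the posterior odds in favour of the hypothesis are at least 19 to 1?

3

Prior odds = 0.013/0.987 = 13/987.
Likelihood ratio of a positive result = 0.9/0.04 = 22.5.
Target odds = 19.
Need (13/987) × 22.5ⁿ ≥ 19, i.e. 22.5ⁿ ≥ 18753/13.
22.5² = 506.25 falls short of 18753/13 but 22.5³ = 11390.625 reaches it, so n = 3.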